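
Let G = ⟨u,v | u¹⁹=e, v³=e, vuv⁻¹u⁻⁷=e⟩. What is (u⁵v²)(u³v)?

Compute (u⁵v²) · (u³v) by multiplying left to right and reducing via the relations at each step:
  (u⁵v²) · u³ = v²
  (v²) · v = e

Answer: e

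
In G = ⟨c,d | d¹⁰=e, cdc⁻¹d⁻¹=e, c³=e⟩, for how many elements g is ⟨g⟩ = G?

G is cyclic of order 30. An element generates G iff its order is 30, and a cyclic group of order 30 has exactly φ(30) = 8 such elements.

Answer: 8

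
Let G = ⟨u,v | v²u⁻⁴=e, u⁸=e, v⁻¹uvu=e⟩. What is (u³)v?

Compute (u³) · v by multiplying left to right and reducing via the relations at each step:
  (u³) · v = u³v

Answer: u³v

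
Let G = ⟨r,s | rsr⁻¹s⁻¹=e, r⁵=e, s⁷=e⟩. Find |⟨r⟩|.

|⟨r⟩| equals the order of r. Compute successive powers until reaching e:
  r¹ = r, r² = r², r³ = r³, r⁴ = r⁴, r⁵ = e.
The smallest positive k with rᵏ = e is 5, so |⟨r⟩| = 5.

Answer: 5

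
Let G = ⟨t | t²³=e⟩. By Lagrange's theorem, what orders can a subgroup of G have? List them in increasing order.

|G| = 23 = 23. By Lagrange's theorem the order of any subgroup divides 23; the divisors of 23 are 1, 23.

Answer: 1, 23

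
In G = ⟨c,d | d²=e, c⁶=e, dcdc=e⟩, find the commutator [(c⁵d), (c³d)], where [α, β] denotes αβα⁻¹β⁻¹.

[(c⁵d), (c³d)] = (c⁵d)·(c³d)·(c⁵d)⁻¹·(c³d)⁻¹.
  (c⁵d) · (c³d) = c²
  (c²) · (c⁵d) = cd
  (cd) · (c³d) = c⁴

Answer: c⁴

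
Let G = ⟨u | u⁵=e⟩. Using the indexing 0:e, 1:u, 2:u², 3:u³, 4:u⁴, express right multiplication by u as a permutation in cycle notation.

(0 1 2 3 4)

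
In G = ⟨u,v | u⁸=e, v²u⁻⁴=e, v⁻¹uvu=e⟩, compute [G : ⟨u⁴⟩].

First find ord(u⁴) by computing successive powers:
  (u⁴)¹ = u⁴, (u⁴)² = e.
So |⟨u⁴⟩| = ord(u⁴) = 2. With |G| = 16, by Lagrange [G : ⟨u⁴⟩] = 16/2 = 8.

Answer: 8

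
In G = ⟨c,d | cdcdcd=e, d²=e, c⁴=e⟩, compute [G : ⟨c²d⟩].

First find ord(c²d) by computing successive powers:
  (c²d)¹ = c²d, (c²d)² = c²dc²d, (c²d)³ = dc², (c²d)⁴ = e.
So |⟨c²d⟩| = ord(c²d) = 4. With |G| = 24, by Lagrange [G : ⟨c²d⟩] = 24/4 = 6.

Answer: 6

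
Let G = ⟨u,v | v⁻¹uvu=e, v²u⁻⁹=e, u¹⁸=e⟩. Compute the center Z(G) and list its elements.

An element z ∈ Z(G) iff z commutes with every generator.
For example u⁹ is central: (u⁹)·u = u¹⁰ = u·(u⁹); (u⁹)·v = v⁻¹ = v·(u⁹).
Whereas u ∉ Z(G) since u·v = uv ≠ u⁸v⁻¹ = v·u.
Checking each of the 36 elements this way gives Z(G) = {e, u⁹}, of order 2.

Answer: {e, u⁹}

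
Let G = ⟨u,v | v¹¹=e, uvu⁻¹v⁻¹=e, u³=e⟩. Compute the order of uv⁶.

Compute successive powers until reaching e:
  (uv⁶)¹ = uv⁶, (uv⁶)² = u²v, (uv⁶)³ = v⁷, (uv⁶)⁴ = uv², (uv⁶)⁵ = u²v⁸, (uv⁶)⁶ = v³, (uv⁶)⁷ = uv⁹, (uv⁶)⁸ = u²v⁴, (uv⁶)⁹ = v¹⁰, (uv⁶)¹⁰ = uv⁵, (uv⁶)¹¹ = u², (uv⁶)¹² = v⁶, (uv⁶)¹³ = uv, (uv⁶)¹⁴ = u²v⁷, (uv⁶)¹⁵ = v², (uv⁶)¹⁶ = uv⁸, (uv⁶)¹⁷ = u²v³, (uv⁶)¹⁸ = v⁹, (uv⁶)¹⁹ = uv⁴, (uv⁶)²⁰ = u²v¹⁰, (uv⁶)²¹ = v⁵, (uv⁶)²² = u, (uv⁶)²³ = u²v⁶, (uv⁶)²⁴ = v, (uv⁶)²⁵ = uv⁷, (uv⁶)²⁶ = u²v², (uv⁶)²⁷ = v⁸, (uv⁶)²⁸ = uv³, (uv⁶)²⁹ = u²v⁹, (uv⁶)³⁰ = v⁴, (uv⁶)³¹ = uv¹⁰, (uv⁶)³² = u²v⁵, (uv⁶)³³ = e.
The smallest positive k with (uv⁶)ᵏ = e is 33.

Answer: 33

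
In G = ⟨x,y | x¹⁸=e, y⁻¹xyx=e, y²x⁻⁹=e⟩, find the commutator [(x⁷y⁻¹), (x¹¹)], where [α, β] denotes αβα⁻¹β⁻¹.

[(x⁷y⁻¹), (x¹¹)] = (x⁷y⁻¹)·(x¹¹)·(x⁷y⁻¹)⁻¹·(x¹¹)⁻¹.
  (x⁷y⁻¹) · (x¹¹) = x⁵y
  (x⁵y) · (x⁷y) = x⁷
  (x⁷) · (x⁷) = x¹⁴

Answer: x¹⁴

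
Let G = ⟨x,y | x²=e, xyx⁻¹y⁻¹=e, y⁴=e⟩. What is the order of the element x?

Compute successive powers until reaching e:
  x¹ = x, x² = e.
The smallest positive k with xᵏ = e is 2.

Answer: 2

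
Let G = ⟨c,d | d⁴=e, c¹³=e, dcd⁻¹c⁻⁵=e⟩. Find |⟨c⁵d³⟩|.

|⟨c⁵d³⟩| equals the order of c⁵d³. Compute successive powers until reaching e:
  (c⁵d³)¹ = c⁵d³, (c⁵d³)² = c⁶d², (c⁵d³)³ = cd, (c⁵d³)⁴ = e.
The smallest positive k with (c⁵d³)ᵏ = e is 4, so |⟨c⁵d³⟩| = 4.

Answer: 4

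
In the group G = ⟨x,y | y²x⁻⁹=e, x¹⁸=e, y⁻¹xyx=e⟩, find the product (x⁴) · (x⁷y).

Compute (x⁴) · (x⁷y) by multiplying left to right and reducing via the relations at each step:
  (x⁴) · x⁷ = x¹¹
  (x¹¹) · y = x²y⁻¹

Answer: x²y⁻¹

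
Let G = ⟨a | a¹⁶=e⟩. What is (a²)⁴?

Compute successive powers of (a²), reducing at each step:
  (a²)²: (a²) · a² = a⁴
  (a²)³: (a⁴) · a² = a⁶
  (a²)⁴: (a⁶) · a² = a⁸

Answer: a⁸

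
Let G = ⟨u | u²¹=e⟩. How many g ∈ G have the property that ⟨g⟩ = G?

G is cyclic of order 21. An element generates G iff its order is 21, and a cyclic group of order 21 has exactly φ(21) = 12 such elements.

Answer: 12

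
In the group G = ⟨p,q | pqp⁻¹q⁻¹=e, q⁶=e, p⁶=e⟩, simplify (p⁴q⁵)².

Compute successive powers of (p⁴q⁵), reducing at each step:
  (p⁴q⁵)²: (p⁴q⁵) · p⁴ = p²q⁵;   (p²q⁵) · q⁵ = p²q⁴

Answer: p²q⁴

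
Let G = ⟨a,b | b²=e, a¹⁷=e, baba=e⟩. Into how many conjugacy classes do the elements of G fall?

The conjugacy classes (representative and size) are:
  [e] (size 1), [a¹⁶] (size 2), [a²] (size 2), [a³] (size 2), [a¹³] (size 2), [a¹²] (size 2), [a⁶] (size 2), [a¹⁰] (size 2), [a⁹] (size 2), [a⁷b] (size 17).
Class equation: 1 + 2 + 2 + 2 + 2 + 2 + 2 + 2 + 2 + 17 = 34 = |G|. So G has 10 conjugacy classes.

Answer: 10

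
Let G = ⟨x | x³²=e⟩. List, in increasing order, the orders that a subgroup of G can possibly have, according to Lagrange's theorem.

|G| = 32 = 2⁵. By Lagrange's theorem the order of any subgroup divides 32; the divisors of 32 are 1, 2, 4, 8, 16, 32.

Answer: 1, 2, 4, 8, 16, 32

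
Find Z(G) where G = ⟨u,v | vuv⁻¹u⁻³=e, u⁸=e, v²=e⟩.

An element z ∈ Z(G) iff z commutes with every generator.
For example u⁴ is central: (u⁴)·u = u⁵ = u·(u⁴); (u⁴)·v = u⁴v = v·(u⁴).
Whereas u ∉ Z(G) since u·v = uv ≠ u³v = v·u.
Checking each of the 16 elements this way gives Z(G) = {e, u⁴}, of order 2.

Answer: {e, u⁴}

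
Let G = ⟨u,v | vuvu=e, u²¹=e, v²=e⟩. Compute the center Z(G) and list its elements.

An element z ∈ Z(G) iff z commutes with every generator.
For example e is central: e·u = u = u·e; e·v = v = v·e.
Whereas u ∉ Z(G) since u·v = uv ≠ u²⁰v = v·u.
Checking each of the 42 elements this way gives Z(G) = {e}, of order 1.

Answer: {e}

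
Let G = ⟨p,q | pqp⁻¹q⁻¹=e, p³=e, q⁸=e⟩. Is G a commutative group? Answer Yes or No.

Each pair of generators commutes: p·q = pq = q·p. Since the generators pairwise commute, every element of G commutes with every other, so G is abelian.

Answer: Yes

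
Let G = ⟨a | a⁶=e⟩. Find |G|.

G is generated by a single element, so G is cyclic. The relator gives a⁶ = e and no smaller power is forced to be e, so the 6 powers {a, e, a², a³, a⁴, a⁵} are distinct. Hence |G| = 6.

Answer: 6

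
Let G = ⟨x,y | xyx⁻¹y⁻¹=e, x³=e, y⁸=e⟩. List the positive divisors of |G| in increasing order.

|G| = 24 = 2³ · 3. By Lagrange's theorem the order of any subgroup divides 24; the divisors of 24 are 1, 2, 3, 4, 6, 8, 12, 24.

Answer: 1, 2, 3, 4, 6, 8, 12, 24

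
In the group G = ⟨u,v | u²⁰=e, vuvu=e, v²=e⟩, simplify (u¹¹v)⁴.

Compute successive powers of (u¹¹v), reducing at each step:
  (u¹¹v)²: (u¹¹v) · u¹¹ = v;   v · v = e
  (u¹¹v)³: e · u¹¹ = u¹¹;   (u¹¹) · v = u¹¹v
  (u¹¹v)⁴: (u¹¹v) · u¹¹ = v;   v · v = e

Answer: e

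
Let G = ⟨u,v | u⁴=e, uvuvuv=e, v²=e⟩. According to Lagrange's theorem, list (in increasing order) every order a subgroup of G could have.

|G| = 24 = 2³ · 3. By Lagrange's theorem the order of any subgroup divides 24; the divisors of 24 are 1, 2, 3, 4, 6, 8, 12, 24.

Answer: 1, 2, 3, 4, 6, 8, 12, 24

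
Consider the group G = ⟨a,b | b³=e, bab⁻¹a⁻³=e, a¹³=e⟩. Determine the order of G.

Enumerate words in the generators, reducing via the relations: the distinct elements are
  {a, b, e, ab, a², a³, a⁴, a⁵, a⁶, a⁷, a⁸, a⁹, b², ab², a²b, a³b, a¹², a¹¹, a¹⁰, a⁴b, a⁵b, a⁶b, a⁷b, a⁸b, a⁹b, a²b², a³b², a¹²b, a¹¹b, a¹⁰b, a⁴b², a⁵b², a⁶b², a⁷b², a⁸b², a⁹b², a¹²b², a¹¹b², a¹⁰b²}.
No further products give new elements, so |G| = 39.

Answer: 39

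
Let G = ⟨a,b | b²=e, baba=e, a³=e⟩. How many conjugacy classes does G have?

The conjugacy classes (representative and size) are:
  [e] (size 1), [a] (size 2), [ab] (size 3).
Class equation: 1 + 2 + 3 = 6 = |G|. So G has 3 conjugacy classes.

Answer: 3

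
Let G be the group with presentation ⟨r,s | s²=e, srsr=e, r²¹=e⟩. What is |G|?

Enumerate words in the generators, reducing via the relations: the distinct elements are
  {e, r, s, rs, r², r³, r⁴, r⁵, r⁶, r⁷, r⁸, r⁹, r²s, r²⁰, r³s, r¹², r¹³, r¹¹, r¹⁰, r¹⁴, r¹⁵, r¹⁶, r¹⁷, r¹⁸, r¹⁹, r⁴s, r⁵s, r⁶s, r⁷s, r⁸s, r⁹s, r²⁰s, r¹²s, r¹³s, r¹¹s, r¹⁰s, r¹⁴s, r¹⁵s, r¹⁶s, r¹⁷s, r¹⁸s, r¹⁹s}.
No further products give new elements, so |G| = 42.

Answer: 42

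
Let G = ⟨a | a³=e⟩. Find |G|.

G is generated by a single element, so G is cyclic. The relator gives a³ = e and no smaller power is forced to be e, so the 3 powers {a, e, a²} are distinct. Hence |G| = 3.

Answer: 3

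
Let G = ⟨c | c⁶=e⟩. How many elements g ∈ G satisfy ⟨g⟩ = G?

G is cyclic of order 6. An element generates G iff its order is 6, and a cyclic group of order 6 has exactly φ(6) = 2 such elements.

Answer: 2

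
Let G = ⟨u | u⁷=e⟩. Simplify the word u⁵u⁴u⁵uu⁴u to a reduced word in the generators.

Multiply left to right, reducing at each step:
  (u⁵) · u⁴ = u²
  (u²) · u⁵ = e
  e · u = u
  u · u⁴ = u⁵
  (u⁵) · u = u⁶

Answer: u⁶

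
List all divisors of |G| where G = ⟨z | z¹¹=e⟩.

|G| = 11 = 11. By Lagrange's theorem the order of any subgroup divides 11; the divisors of 11 are 1, 11.

Answer: 1, 11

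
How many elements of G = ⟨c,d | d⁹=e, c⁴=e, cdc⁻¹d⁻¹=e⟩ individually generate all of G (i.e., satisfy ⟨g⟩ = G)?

G is cyclic of order 36. An element generates G iff its order is 36, and a cyclic group of order 36 has exactly φ(36) = 12 such elements.

Answer: 12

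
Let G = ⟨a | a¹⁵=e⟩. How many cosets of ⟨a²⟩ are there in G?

First find ord(a²) by computing successive powers:
  (a²)¹ = a², (a²)² = a⁴, (a²)³ = a⁶, (a²)⁴ = a⁸, (a²)⁵ = a¹⁰, (a²)⁶ = a¹², (a²)⁷ = a¹⁴, (a²)⁸ = a, (a²)⁹ = a³, (a²)¹⁰ = a⁵, (a²)¹¹ = a⁷, (a²)¹² = a⁹, (a²)¹³ = a¹¹, (a²)¹⁴ = a¹³, (a²)¹⁵ = e.
So |⟨a²⟩| = ord(a²) = 15. With |G| = 15, by Lagrange [G : ⟨a²⟩] = 15/15 = 1.

Answer: 1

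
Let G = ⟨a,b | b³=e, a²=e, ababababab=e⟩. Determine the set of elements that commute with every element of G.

An element z ∈ Z(G) iff z commutes with every generator.
For example e is central: e·a = a = a·e; e·b = b = b·e.
Whereas a ∉ Z(G) since a·b = ab ≠ ba = b·a.
Checking each of the 60 elements this way gives Z(G) = {e}, of order 1.

Answer: {e}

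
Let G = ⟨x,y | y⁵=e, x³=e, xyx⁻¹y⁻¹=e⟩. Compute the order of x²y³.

Compute successive powers until reaching e:
  (x²y³)¹ = x²y³, (x²y³)² = xy, (x²y³)³ = y⁴, (x²y³)⁴ = x²y², (x²y³)⁵ = x, (x²y³)⁶ = y³, (x²y³)⁷ = x²y, (x²y³)⁸ = xy⁴, (x²y³)⁹ = y², (x²y³)¹⁰ = x², (x²y³)¹¹ = xy³, (x²y³)¹² = y, (x²y³)¹³ = x²y⁴, (x²y³)¹⁴ = xy², (x²y³)¹⁵ = e.
The smallest positive k with (x²y³)ᵏ = e is 15.

Answer: 15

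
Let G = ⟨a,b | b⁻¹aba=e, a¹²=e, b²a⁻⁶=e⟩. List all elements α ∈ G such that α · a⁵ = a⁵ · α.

⟨a⁵⟩ ⊆ C_G(a⁵) since powers of a⁵ commute with a⁵; so |C_G(a⁵)| ≥ |⟨a⁵⟩| = 12.
By orbit–stabilizer, |C_G(a⁵)| = |G| / |conj. class of a⁵| = 24 / 2 = 12.
The 12 elements commuting with a⁵ are {e, a, a², a³, a⁴, a⁵, a⁶, a⁷, a⁸, a⁹, a¹⁰, a¹¹}.

Answer: {e, a, a², a³, a⁴, a⁵, a⁶, a⁷, a⁸, a⁹, a¹⁰, a¹¹}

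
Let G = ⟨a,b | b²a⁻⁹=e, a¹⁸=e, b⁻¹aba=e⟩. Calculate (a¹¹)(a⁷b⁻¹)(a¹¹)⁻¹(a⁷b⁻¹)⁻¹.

[(a¹¹), (a⁷b⁻¹)] = (a¹¹)·(a⁷b⁻¹)·(a¹¹)⁻¹·(a⁷b⁻¹)⁻¹.
  (a¹¹) · (a⁷b⁻¹) = b⁻¹
  (b⁻¹) · (a⁷) = a²b
  (a²b) · (a⁷b) = a⁴

Answer: a⁴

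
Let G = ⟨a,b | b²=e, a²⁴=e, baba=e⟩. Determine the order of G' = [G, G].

G' = [G, G] is generated by all commutators. The generator-pair commutators are: [a, b] = a².
The subgroup they normally generate is {e, a², a⁴, a⁶, a⁸, a¹⁰, a¹², a¹⁴, a¹⁶, a¹⁸, a²⁰, a²²}, of order 12.
Check: |G/G'| = 48/12 = 4 is the order of the abelianisation.

Answer: 12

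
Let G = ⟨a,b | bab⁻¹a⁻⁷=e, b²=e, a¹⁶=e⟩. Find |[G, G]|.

G' = [G, G] is generated by all commutators. The generator-pair commutators are: [a, b] = a¹⁰.
The subgroup they normally generate is {e, a², a⁴, a⁶, a⁸, a¹⁰, a¹², a¹⁴}, of order 8.
Check: |G/G'| = 32/8 = 4 is the order of the abelianisation.

Answer: 8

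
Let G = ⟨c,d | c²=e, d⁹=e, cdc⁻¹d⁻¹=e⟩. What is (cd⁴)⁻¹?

The order of (cd⁴) is 18 (smallest k with (cd⁴)ᵏ = e), so (cd⁴)⁻¹ = (cd⁴)¹⁷ = cd⁵.
Check: (cd⁴) · (cd⁵) → (cd⁴) · c = d⁴;   (d⁴) · d⁵ = e, giving e as required.

Answer: cd⁵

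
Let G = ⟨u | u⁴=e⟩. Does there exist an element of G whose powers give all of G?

|G| = 4. The element u has order 4 (its powers give 4 distinct elements), so ⟨u⟩ = G and G is cyclic.

Answer: Yes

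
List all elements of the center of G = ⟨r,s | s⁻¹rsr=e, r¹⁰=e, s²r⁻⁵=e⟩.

An element z ∈ Z(G) iff z commutes with every generator.
For example r⁵ is central: (r⁵)·r = r⁶ = r·(r⁵); (r⁵)·s = s⁻¹ = s·(r⁵).
Whereas r ∉ Z(G) since r·s = rs ≠ r⁴s⁻¹ = s·r.
Checking each of the 20 elements this way gives Z(G) = {e, r⁵}, of order 2.

Answer: {e, r⁵}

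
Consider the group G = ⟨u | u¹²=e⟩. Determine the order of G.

G is generated by a single element, so G is cyclic. The relator gives u¹² = e and no smaller power is forced to be e, so the 12 powers {e, u, u², u³, u⁴, u⁵, u⁶, u⁷, u⁸, u⁹, u¹¹, u¹⁰} are distinct. Hence |G| = 12.

Answer: 12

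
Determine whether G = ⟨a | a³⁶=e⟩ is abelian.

G has a single generator, so G is cyclic and hence abelian.

Answer: Yes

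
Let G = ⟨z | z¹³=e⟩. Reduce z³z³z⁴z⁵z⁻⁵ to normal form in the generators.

Multiply left to right, reducing at each step:
  (z³) · z³ = z⁶
  (z⁶) · z⁴ = z¹⁰
  (z¹⁰) · z⁵ = z²
  (z²) · z⁻⁵ = z¹⁰

Answer: z¹⁰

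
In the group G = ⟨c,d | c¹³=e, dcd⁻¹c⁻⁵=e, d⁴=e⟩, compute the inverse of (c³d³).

The order of (c³d³) is 4 (smallest k with (c³d³)ᵏ = e), so (c³d³)⁻¹ = (c³d³)³ = c¹¹d.
Check: (c³d³) · (c¹¹d) → (c³d³) · c¹¹ = d³;   (d³) · d = e, giving e as required.

Answer: c¹¹d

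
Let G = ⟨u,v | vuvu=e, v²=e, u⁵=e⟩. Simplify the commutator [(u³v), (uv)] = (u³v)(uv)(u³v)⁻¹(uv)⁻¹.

[(u³v), (uv)] = (u³v)·(uv)·(u³v)⁻¹·(uv)⁻¹.
  (u³v) · (uv) = u²
  (u²) · (u³v) = v
  v · (uv) = u⁴

Answer: u⁴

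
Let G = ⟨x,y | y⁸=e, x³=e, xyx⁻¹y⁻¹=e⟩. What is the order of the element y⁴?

Compute successive powers until reaching e:
  (y⁴)¹ = y⁴, (y⁴)² = e.
The smallest positive k with (y⁴)ᵏ = e is 2.

Answer: 2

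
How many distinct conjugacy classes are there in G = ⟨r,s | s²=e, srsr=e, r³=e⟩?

The conjugacy classes (representative and size) are:
  [e] (size 1), [r] (size 2), [rs] (size 3).
Class equation: 1 + 2 + 3 = 6 = |G|. So G has 3 conjugacy classes.

Answer: 3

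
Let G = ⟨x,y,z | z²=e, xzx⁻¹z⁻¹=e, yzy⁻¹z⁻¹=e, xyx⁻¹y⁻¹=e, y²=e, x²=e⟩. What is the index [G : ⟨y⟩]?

First find ord(y) by computing successive powers:
  y¹ = y, y² = e.
So |⟨y⟩| = ord(y) = 2. With |G| = 8, by Lagrange [G : ⟨y⟩] = 8/2 = 4.

Answer: 4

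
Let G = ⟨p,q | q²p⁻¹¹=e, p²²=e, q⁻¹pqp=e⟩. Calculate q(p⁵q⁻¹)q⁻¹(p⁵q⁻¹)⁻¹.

[q, (p⁵q⁻¹)] = q·(p⁵q⁻¹)·q⁻¹·(p⁵q⁻¹)⁻¹.
  q · (p⁵q⁻¹) = p¹⁷
  (p¹⁷) · (q⁻¹) = p⁶q
  (p⁶q) · (p⁵q) = p¹²

Answer: p¹²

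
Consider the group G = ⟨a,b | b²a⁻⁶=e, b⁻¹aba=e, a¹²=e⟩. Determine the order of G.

Enumerate words in the generators, reducing via the relations: the distinct elements are
  {a, b, e, ab, a², a³, a⁴, a⁵, a⁶, a⁷, a⁸, a⁹, a²b, a³b, a¹¹, a¹⁰, a⁴b, a⁵b, b⁻¹, ab⁻¹, a²b⁻¹, a³b⁻¹, a⁴b⁻¹, a⁵b⁻¹}.
No further products give new elements, so |G| = 24.

Answer: 24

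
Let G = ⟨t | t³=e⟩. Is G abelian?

G has a single generator, so G is cyclic and hence abelian.

Answer: Yes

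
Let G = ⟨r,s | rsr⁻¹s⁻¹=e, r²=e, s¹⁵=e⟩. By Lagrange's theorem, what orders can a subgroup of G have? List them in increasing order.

|G| = 30 = 2 · 3 · 5. By Lagrange's theorem the order of any subgroup divides 30; the divisors of 30 are 1, 2, 3, 5, 6, 10, 15, 30.

Answer: 1, 2, 3, 5, 6, 10, 15, 30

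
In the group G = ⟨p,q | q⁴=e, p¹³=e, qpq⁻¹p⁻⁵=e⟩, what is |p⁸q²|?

Compute successive powers until reaching e:
  (p⁸q²)¹ = p⁸q², (p⁸q²)² = e.
The smallest positive k with (p⁸q²)ᵏ = e is 2.

Answer: 2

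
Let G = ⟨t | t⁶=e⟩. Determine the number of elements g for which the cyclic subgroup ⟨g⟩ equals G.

G is cyclic of order 6. An element generates G iff its order is 6, and a cyclic group of order 6 has exactly φ(6) = 2 such elements.

Answer: 2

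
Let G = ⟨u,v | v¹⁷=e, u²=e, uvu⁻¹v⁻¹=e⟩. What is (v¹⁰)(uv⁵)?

Compute (v¹⁰) · (uv⁵) by multiplying left to right and reducing via the relations at each step:
  (v¹⁰) · u = uv¹⁰
  (uv¹⁰) · v⁵ = uv¹⁵

Answer: uv¹⁵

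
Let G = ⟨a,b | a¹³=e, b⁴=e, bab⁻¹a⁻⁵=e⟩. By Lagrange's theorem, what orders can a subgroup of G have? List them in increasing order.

|G| = 52 = 2² · 13. By Lagrange's theorem the order of any subgroup divides 52; the divisors of 52 are 1, 2, 4, 13, 26, 52.

Answer: 1, 2, 4, 13, 26, 52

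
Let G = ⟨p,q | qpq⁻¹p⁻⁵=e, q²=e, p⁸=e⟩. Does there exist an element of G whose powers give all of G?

Every cyclic group is abelian. But p·q = pq while q·p = p⁵q, so p·q ≠ q·p and G is not abelian. Hence G is not cyclic.

Answer: No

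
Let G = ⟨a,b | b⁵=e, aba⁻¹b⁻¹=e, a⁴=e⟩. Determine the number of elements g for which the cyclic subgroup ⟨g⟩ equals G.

G is cyclic of order 20. An element generates G iff its order is 20, and a cyclic group of order 20 has exactly φ(20) = 8 such elements.

Answer: 8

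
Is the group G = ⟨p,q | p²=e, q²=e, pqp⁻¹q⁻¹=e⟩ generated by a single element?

|G| = 4, but the maximum element order in G is 2 < 4. No single element generates all of G, so G is not cyclic.

Answer: No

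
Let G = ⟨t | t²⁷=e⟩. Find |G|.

G is generated by a single element, so G is cyclic. The relator gives t²⁷ = e and no smaller power is forced to be e, so the 27 powers {e, t, t², t³, t⁴, t⁵, t⁶, t⁷, t⁸, t⁹, t²², t²³, t²¹, t²⁰, t²⁴, t²⁵, t²⁶, t¹², t¹³, t¹¹, t¹⁰, t¹⁴, t¹⁵, t¹⁶, t¹⁷, t¹⁸, t¹⁹} are distinct. Hence |G| = 27.

Answer: 27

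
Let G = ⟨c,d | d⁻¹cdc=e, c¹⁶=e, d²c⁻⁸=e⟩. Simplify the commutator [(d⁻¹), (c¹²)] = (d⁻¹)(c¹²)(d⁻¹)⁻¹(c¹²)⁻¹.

[(d⁻¹), (c¹²)] = (d⁻¹)·(c¹²)·(d⁻¹)⁻¹·(c¹²)⁻¹.
  (d⁻¹) · (c¹²) = c⁴d⁻¹
  (c⁴d⁻¹) · d = c⁴
  (c⁴) · (c⁴) = c⁸

Answer: c⁸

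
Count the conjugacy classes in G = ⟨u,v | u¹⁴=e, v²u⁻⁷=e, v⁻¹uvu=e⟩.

The conjugacy classes (representative and size) are:
  [e] (size 1), [u¹³] (size 2), [u¹²] (size 2), [u¹¹] (size 2), [u⁴] (size 2), [u⁵] (size 2), [u⁸] (size 2), [u⁷] (size 1), [u⁵v⁻¹] (size 7), [u⁵v] (size 7).
Class equation: 1 + 2 + 2 + 2 + 2 + 2 + 2 + 1 + 7 + 7 = 28 = |G|. So G has 10 conjugacy classes.

Answer: 10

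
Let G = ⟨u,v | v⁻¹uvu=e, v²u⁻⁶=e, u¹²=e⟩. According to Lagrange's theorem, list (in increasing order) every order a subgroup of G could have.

|G| = 24 = 2³ · 3. By Lagrange's theorem the order of any subgroup divides 24; the divisors of 24 are 1, 2, 3, 4, 6, 8, 12, 24.

Answer: 1, 2, 3, 4, 6, 8, 12, 24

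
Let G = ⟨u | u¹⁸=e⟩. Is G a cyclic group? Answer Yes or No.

|G| = 18. The element u has order 18 (its powers give 18 distinct elements), so ⟨u⟩ = G and G is cyclic.

Answer: Yes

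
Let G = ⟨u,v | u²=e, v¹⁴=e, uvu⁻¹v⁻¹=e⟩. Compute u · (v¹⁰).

Compute u · (v¹⁰) by multiplying left to right and reducing via the relations at each step:
  u · v¹⁰ = uv¹⁰

Answer: uv¹⁰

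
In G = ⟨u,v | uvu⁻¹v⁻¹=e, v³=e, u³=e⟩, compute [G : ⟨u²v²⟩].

First find ord(u²v²) by computing successive powers:
  (u²v²)¹ = u²v², (u²v²)² = uv, (u²v²)³ = e.
So |⟨u²v²⟩| = ord(u²v²) = 3. With |G| = 9, by Lagrange [G : ⟨u²v²⟩] = 9/3 = 3.

Answer: 3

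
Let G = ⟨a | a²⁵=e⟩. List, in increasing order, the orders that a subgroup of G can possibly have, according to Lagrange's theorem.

|G| = 25 = 5². By Lagrange's theorem the order of any subgroup divides 25; the divisors of 25 are 1, 5, 25.

Answer: 1, 5, 25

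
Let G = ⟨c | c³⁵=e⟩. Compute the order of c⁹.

Compute successive powers until reaching e:
  (c⁹)¹ = c⁹, (c⁹)² = c¹⁸, (c⁹)³ = c²⁷, (c⁹)⁴ = c, (c⁹)⁵ = c¹⁰, (c⁹)⁶ = c¹⁹, (c⁹)⁷ = c²⁸, (c⁹)⁸ = c², (c⁹)⁹ = c¹¹, (c⁹)¹⁰ = c²⁰, (c⁹)¹¹ = c²⁹, (c⁹)¹² = c³, (c⁹)¹³ = c¹², (c⁹)¹⁴ = c²¹, (c⁹)¹⁵ = c³⁰, (c⁹)¹⁶ = c⁴, (c⁹)¹⁷ = c¹³, (c⁹)¹⁸ = c²², (c⁹)¹⁹ = c³¹, (c⁹)²⁰ = c⁵, (c⁹)²¹ = c¹⁴, (c⁹)²² = c²³, (c⁹)²³ = c³², (c⁹)²⁴ = c⁶, (c⁹)²⁵ = c¹⁵, (c⁹)²⁶ = c²⁴, (c⁹)²⁷ = c³³, (c⁹)²⁸ = c⁷, (c⁹)²⁹ = c¹⁶, (c⁹)³⁰ = c²⁵, (c⁹)³¹ = c³⁴, (c⁹)³² = c⁸, (c⁹)³³ = c¹⁷, (c⁹)³⁴ = c²⁶, (c⁹)³⁵ = e.
The smallest positive k with (c⁹)ᵏ = e is 35.

Answer: 35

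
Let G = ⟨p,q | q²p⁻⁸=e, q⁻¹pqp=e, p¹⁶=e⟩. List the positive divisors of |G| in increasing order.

|G| = 32 = 2⁵. By Lagrange's theorem the order of any subgroup divides 32; the divisors of 32 are 1, 2, 4, 8, 16, 32.

Answer: 1, 2, 4, 8, 16, 32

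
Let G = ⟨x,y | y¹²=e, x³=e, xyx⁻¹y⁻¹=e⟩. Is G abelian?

Each pair of generators commutes: x·y = xy = y·x. Since the generators pairwise commute, every element of G commutes with every other, so G is abelian.

Answer: Yes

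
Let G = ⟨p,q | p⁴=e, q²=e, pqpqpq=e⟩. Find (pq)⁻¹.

The order of (pq) is 3 (smallest k with (pq)ᵏ = e), so (pq)⁻¹ = (pq)² = qp³.
Check: (pq) · (qp³) → (pq) · q = p;   p · p³ = e, giving e as required.

Answer: qp³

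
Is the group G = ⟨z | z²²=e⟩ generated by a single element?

|G| = 22. The element z has order 22 (its powers give 22 distinct elements), so ⟨z⟩ = G and G is cyclic.

Answer: Yes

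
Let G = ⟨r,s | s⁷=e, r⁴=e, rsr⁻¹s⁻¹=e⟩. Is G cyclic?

|G| = 28. The element rs has order 28 (its powers give 28 distinct elements), so ⟨rs⟩ = G and G is cyclic.

Answer: Yes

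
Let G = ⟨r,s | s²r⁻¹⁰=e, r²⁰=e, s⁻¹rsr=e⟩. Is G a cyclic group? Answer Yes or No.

Every cyclic group is abelian. But r·s = rs while s·r = r⁹s⁻¹, so r·s ≠ s·r and G is not abelian. Hence G is not cyclic.

Answer: No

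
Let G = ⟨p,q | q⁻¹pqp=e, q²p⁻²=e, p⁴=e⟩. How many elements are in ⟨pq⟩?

|⟨pq⟩| equals the order of pq. Compute successive powers until reaching e:
  (pq)¹ = pq, (pq)² = p², (pq)³ = pq⁻¹, (pq)⁴ = e.
The smallest positive k with (pq)ᵏ = e is 4, so |⟨pq⟩| = 4.

Answer: 4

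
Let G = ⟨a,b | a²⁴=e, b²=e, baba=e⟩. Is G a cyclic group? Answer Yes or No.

Every cyclic group is abelian. But a·b = ab while b·a = a²³b, so a·b ≠ b·a and G is not abelian. Hence G is not cyclic.

Answer: No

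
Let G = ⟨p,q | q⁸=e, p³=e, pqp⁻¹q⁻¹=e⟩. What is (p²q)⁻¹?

The order of (p²q) is 24 (smallest k with (p²q)ᵏ = e), so (p²q)⁻¹ = (p²q)²³ = pq⁷.
Check: (p²q) · (pq⁷) → (p²q) · p = q;   q · q⁷ = e, giving e as required.

Answer: pq⁷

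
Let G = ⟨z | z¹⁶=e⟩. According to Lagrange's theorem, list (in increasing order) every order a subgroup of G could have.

|G| = 16 = 2⁴. By Lagrange's theorem the order of any subgroup divides 16; the divisors of 16 are 1, 2, 4, 8, 16.

Answer: 1, 2, 4, 8, 16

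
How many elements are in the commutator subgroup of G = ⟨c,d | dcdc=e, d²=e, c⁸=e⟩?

G' = [G, G] is generated by all commutators. The generator-pair commutators are: [c, d] = c².
The subgroup they normally generate is {e, c², c⁴, c⁶}, of order 4.
Check: |G/G'| = 16/4 = 4 is the order of the abelianisation.

Answer: 4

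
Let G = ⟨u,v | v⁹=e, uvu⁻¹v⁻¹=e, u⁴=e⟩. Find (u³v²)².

Compute successive powers of (u³v²), reducing at each step:
  (u³v²)²: (u³v²) · u³ = u²v²;   (u²v²) · v² = u²v⁴

Answer: u²v⁴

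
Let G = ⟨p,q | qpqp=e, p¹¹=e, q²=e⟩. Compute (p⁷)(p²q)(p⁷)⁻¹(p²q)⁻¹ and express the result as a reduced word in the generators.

[(p⁷), (p²q)] = (p⁷)·(p²q)·(p⁷)⁻¹·(p²q)⁻¹.
  (p⁷) · (p²q) = p⁹q
  (p⁹q) · (p⁴) = p⁵q
  (p⁵q) · (p²q) = p³

Answer: p³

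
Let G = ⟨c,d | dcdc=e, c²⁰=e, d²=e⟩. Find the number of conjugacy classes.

The conjugacy classes (representative and size) are:
  [e] (size 1), [c] (size 2), [c¹⁸] (size 2), [c³] (size 2), [c⁴] (size 2), [c¹⁵] (size 2), [c¹⁴] (size 2), [c⁷] (size 2), [c¹²] (size 2), [c¹¹] (size 2), [c¹⁰] (size 1), [c¹⁸d] (size 10), [c⁵d] (size 10).
Class equation: 1 + 2 + 2 + 2 + 2 + 2 + 2 + 2 + 2 + 2 + 1 + 10 + 10 = 40 = |G|. So G has 13 conjugacy classes.

Answer: 13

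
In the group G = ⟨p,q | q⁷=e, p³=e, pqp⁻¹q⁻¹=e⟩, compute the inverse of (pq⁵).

The order of (pq⁵) is 21 (smallest k with (pq⁵)ᵏ = e), so (pq⁵)⁻¹ = (pq⁵)²⁰ = p²q².
Check: (pq⁵) · (p²q²) → (pq⁵) · p² = q⁵;   (q⁵) · q² = e, giving e as required.

Answer: p²q²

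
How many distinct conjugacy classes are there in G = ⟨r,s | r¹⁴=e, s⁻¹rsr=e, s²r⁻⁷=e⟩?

The conjugacy classes (representative and size) are:
  [e] (size 1), [r¹³] (size 2), [r¹²] (size 2), [r¹¹] (size 2), [r⁴] (size 2), [r⁵] (size 2), [r⁸] (size 2), [r⁷] (size 1), [r⁵s⁻¹] (size 7), [r⁵s] (size 7).
Class equation: 1 + 2 + 2 + 2 + 2 + 2 + 2 + 1 + 7 + 7 = 28 = |G|. So G has 10 conjugacy classes.

Answer: 10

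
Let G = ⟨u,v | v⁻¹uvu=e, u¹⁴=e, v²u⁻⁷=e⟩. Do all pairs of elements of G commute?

u·v = uv but v·u = u⁶v⁻¹, so u·v ≠ v·u and G is not abelian.

Answer: No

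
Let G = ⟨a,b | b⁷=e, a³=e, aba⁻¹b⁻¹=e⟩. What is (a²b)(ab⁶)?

Compute (a²b) · (ab⁶) by multiplying left to right and reducing via the relations at each step:
  (a²b) · a = b
  b · b⁶ = e

Answer: e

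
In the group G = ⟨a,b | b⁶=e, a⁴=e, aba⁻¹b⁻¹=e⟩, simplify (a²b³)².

Compute successive powers of (a²b³), reducing at each step:
  (a²b³)²: (a²b³) · a² = b³;   (b³) · b³ = e

Answer: e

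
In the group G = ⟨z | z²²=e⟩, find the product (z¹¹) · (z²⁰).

Compute (z¹¹) · (z²⁰) by multiplying left to right and reducing via the relations at each step:
  (z¹¹) · z²⁰ = z⁹

Answer: z⁹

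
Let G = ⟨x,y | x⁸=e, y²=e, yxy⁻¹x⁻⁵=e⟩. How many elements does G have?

Enumerate words in the generators, reducing via the relations: the distinct elements are
  {e, x, y, xy, x², x³, x⁴, x⁵, x⁶, x⁷, x²y, x³y, x⁴y, x⁵y, x⁶y, x⁷y}.
No further products give new elements, so |G| = 16.

Answer: 16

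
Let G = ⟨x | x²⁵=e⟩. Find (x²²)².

Compute successive powers of (x²²), reducing at each step:
  (x²²)²: (x²²) · x²² = x¹⁹

Answer: x¹⁹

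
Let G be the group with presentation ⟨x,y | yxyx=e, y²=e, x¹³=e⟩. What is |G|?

Enumerate words in the generators, reducing via the relations: the distinct elements are
  {e, x, y, xy, x², x³, x⁴, x⁵, x⁶, x⁷, x⁸, x⁹, x²y, x³y, x¹², x¹¹, x¹⁰, x⁴y, x⁵y, x⁶y, x⁷y, x⁸y, x⁹y, x¹²y, x¹¹y, x¹⁰y}.
No further products give new elements, so |G| = 26.

Answer: 26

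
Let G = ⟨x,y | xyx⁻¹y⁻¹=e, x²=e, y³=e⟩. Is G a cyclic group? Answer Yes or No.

|G| = 6. The element xy has order 6 (its powers give 6 distinct elements), so ⟨xy⟩ = G and G is cyclic.

Answer: Yes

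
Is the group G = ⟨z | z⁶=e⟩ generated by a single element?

|G| = 6. The element z has order 6 (its powers give 6 distinct elements), so ⟨z⟩ = G and G is cyclic.

Answer: Yes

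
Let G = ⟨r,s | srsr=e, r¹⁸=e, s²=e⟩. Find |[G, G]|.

G' = [G, G] is generated by all commutators. The generator-pair commutators are: [r, s] = r².
The subgroup they normally generate is {e, r², r⁴, r⁶, r⁸, r¹⁰, r¹², r¹⁴, r¹⁶}, of order 9.
Check: |G/G'| = 36/9 = 4 is the order of the abelianisation.

Answer: 9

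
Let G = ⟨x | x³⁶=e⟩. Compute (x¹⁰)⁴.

Compute successive powers of (x¹⁰), reducing at each step:
  (x¹⁰)²: (x¹⁰) · x¹⁰ = x²⁰
  (x¹⁰)³: (x²⁰) · x¹⁰ = x³⁰
  (x¹⁰)⁴: (x³⁰) · x¹⁰ = x⁴

Answer: x⁴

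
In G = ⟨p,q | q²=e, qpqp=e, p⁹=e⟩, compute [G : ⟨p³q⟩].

First find ord(p³q) by computing successive powers:
  (p³q)¹ = p³q, (p³q)² = e.
So |⟨p³q⟩| = ord(p³q) = 2. With |G| = 18, by Lagrange [G : ⟨p³q⟩] = 18/2 = 9.

Answer: 9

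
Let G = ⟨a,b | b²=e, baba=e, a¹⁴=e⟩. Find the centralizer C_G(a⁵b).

⟨a⁵b⟩ ⊆ C_G(a⁵b) since powers of a⁵b commute with a⁵b; so |C_G(a⁵b)| ≥ |⟨a⁵b⟩| = 2.
By orbit–stabilizer, |C_G(a⁵b)| = |G| / |conj. class of a⁵b| = 28 / 7 = 4.
The 4 elements commuting with a⁵b are {e, a⁷, a⁵b, a¹²b}.

Answer: {e, a⁷, a⁵b, a¹²b}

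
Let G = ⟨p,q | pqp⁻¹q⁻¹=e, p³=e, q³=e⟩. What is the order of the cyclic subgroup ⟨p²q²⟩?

|⟨p²q²⟩| equals the order of p²q². Compute successive powers until reaching e:
  (p²q²)¹ = p²q², (p²q²)² = pq, (p²q²)³ = e.
The smallest positive k with (p²q²)ᵏ = e is 3, so |⟨p²q²⟩| = 3.

Answer: 3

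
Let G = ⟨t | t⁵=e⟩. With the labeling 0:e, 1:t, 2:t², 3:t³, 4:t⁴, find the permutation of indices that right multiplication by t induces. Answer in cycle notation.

(0 1 2 3 4)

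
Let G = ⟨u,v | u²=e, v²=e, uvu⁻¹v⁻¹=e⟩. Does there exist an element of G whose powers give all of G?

|G| = 4, but the maximum element order in G is 2 < 4. No single element generates all of G, so G is not cyclic.

Answer: No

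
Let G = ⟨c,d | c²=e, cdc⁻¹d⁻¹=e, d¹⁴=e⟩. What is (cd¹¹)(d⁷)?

Compute (cd¹¹) · (d⁷) by multiplying left to right and reducing via the relations at each step:
  (cd¹¹) · d⁷ = cd⁴

Answer: cd⁴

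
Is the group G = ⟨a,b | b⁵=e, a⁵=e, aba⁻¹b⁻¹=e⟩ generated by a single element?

|G| = 25, but the maximum element order in G is 5 < 25. No single element generates all of G, so G is not cyclic.

Answer: No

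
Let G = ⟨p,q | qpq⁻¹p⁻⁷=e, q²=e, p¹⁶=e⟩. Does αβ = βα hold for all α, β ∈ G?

p·q = pq but q·p = p⁷q, so p·q ≠ q·p and G is not abelian.

Answer: No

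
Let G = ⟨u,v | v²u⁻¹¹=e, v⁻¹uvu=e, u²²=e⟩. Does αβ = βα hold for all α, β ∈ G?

u·v = uv but v·u = u¹⁰v⁻¹, so u·v ≠ v·u and G is not abelian.

Answer: No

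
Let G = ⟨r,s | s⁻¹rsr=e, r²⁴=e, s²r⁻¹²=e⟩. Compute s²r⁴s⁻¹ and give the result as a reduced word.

Multiply left to right, reducing at each step:
  (r¹²) · r⁴ = r¹⁶
  (r¹⁶) · s⁻¹ = r⁴s

Answer: r⁴s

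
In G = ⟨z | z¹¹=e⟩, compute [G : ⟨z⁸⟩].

First find ord(z⁸) by computing successive powers:
  (z⁸)¹ = z⁸, (z⁸)² = z⁵, (z⁸)³ = z², (z⁸)⁴ = z¹⁰, (z⁸)⁵ = z⁷, (z⁸)⁶ = z⁴, (z⁸)⁷ = z, (z⁸)⁸ = z⁹, (z⁸)⁹ = z⁶, (z⁸)¹⁰ = z³, (z⁸)¹¹ = e.
So |⟨z⁸⟩| = ord(z⁸) = 11. With |G| = 11, by Lagrange [G : ⟨z⁸⟩] = 11/11 = 1.

Answer: 1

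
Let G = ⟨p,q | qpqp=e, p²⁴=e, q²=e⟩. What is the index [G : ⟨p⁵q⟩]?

First find ord(p⁵q) by computing successive powers:
  (p⁵q)¹ = p⁵q, (p⁵q)² = e.
So |⟨p⁵q⟩| = ord(p⁵q) = 2. With |G| = 48, by Lagrange [G : ⟨p⁵q⟩] = 48/2 = 24.

Answer: 24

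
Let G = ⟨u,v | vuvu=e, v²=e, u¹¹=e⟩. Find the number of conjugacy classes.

The conjugacy classes (representative and size) are:
  [e] (size 1), [u¹⁰] (size 2), [u²] (size 2), [u³] (size 2), [u⁷] (size 2), [u⁶] (size 2), [u²v] (size 11).
Class equation: 1 + 2 + 2 + 2 + 2 + 2 + 11 = 22 = |G|. So G has 7 conjugacy classes.

Answer: 7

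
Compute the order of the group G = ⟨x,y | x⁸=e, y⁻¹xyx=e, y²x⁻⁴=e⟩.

Enumerate words in the generators, reducing via the relations: the distinct elements are
  {e, x, y, xy, x², x³, x⁴, x⁵, x⁶, x⁷, x²y, x³y, y⁻¹, xy⁻¹, x²y⁻¹, x³y⁻¹}.
No further products give new elements, so |G| = 16.

Answer: 16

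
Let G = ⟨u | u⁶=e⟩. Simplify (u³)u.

Compute (u³) · u by multiplying left to right and reducing via the relations at each step:
  (u³) · u = u⁴

Answer: u⁴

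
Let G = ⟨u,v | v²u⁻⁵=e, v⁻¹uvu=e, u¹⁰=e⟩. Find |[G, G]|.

G' = [G, G] is generated by all commutators. The generator-pair commutators are: [u, v] = u².
The subgroup they normally generate is {e, u², u⁴, u⁶, u⁸}, of order 5.
Check: |G/G'| = 20/5 = 4 is the order of the abelianisation.

Answer: 5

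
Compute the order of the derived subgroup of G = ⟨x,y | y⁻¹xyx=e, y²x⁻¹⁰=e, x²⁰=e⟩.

G' = [G, G] is generated by all commutators. The generator-pair commutators are: [x, y] = x².
The subgroup they normally generate is {e, x², x⁴, x⁶, x⁸, x¹⁰, x¹², x¹⁴, x¹⁶, x¹⁸}, of order 10.
Check: |G/G'| = 40/10 = 4 is the order of the abelianisation.

Answer: 10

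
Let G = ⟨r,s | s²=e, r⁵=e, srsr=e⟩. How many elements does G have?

Enumerate words in the generators, reducing via the relations: the distinct elements are
  {e, r, s, rs, r², r³, r⁴, r²s, r³s, r⁴s}.
No further products give new elements, so |G| = 10.

Answer: 10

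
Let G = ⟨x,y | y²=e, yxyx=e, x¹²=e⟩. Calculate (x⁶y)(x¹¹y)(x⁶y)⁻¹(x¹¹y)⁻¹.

[(x⁶y), (x¹¹y)] = (x⁶y)·(x¹¹y)·(x⁶y)⁻¹·(x¹¹y)⁻¹.
  (x⁶y) · (x¹¹y) = x⁷
  (x⁷) · (x⁶y) = xy
  (xy) · (x¹¹y) = x²

Answer: x²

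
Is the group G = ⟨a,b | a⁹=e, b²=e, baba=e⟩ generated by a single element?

Every cyclic group is abelian. But a·b = ab while b·a = a⁸b, so a·b ≠ b·a and G is not abelian. Hence G is not cyclic.

Answer: No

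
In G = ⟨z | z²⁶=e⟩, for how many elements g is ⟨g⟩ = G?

G is cyclic of order 26. An element generates G iff its order is 26, and a cyclic group of order 26 has exactly φ(26) = 12 such elements.

Answer: 12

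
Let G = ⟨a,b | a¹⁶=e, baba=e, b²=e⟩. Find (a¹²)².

Compute successive powers of (a¹²), reducing at each step:
  (a¹²)²: (a¹²) · a¹² = a⁸

Answer: a⁸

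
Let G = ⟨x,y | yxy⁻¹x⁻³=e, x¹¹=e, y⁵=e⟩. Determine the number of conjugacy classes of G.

The conjugacy classes (representative and size) are:
  [e] (size 1), [x³] (size 5), [x⁶] (size 5), [x⁷y] (size 11), [x⁹y²] (size 11), [x⁷y³] (size 11), [x⁷y⁴] (size 11).
Class equation: 1 + 5 + 5 + 11 + 11 + 11 + 11 = 55 = |G|. So G has 7 conjugacy classes.

Answer: 7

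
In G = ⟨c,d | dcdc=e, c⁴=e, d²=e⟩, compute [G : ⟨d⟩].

First find ord(d) by computing successive powers:
  d¹ = d, d² = e.
So |⟨d⟩| = ord(d) = 2. With |G| = 8, by Lagrange [G : ⟨d⟩] = 8/2 = 4.

Answer: 4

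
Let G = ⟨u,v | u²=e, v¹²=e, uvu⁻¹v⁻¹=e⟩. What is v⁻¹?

The order of v is 12 (smallest k with vᵏ = e), so v⁻¹ = v¹¹ = v¹¹.
Check: v · (v¹¹) → v · v¹¹ = e, giving e as required.

Answer: v¹¹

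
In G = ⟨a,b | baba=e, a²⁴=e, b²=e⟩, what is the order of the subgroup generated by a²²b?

|⟨a²²b⟩| equals the order of a²²b. Compute successive powers until reaching e:
  (a²²b)¹ = a²²b, (a²²b)² = e.
The smallest positive k with (a²²b)ᵏ = e is 2, so |⟨a²²b⟩| = 2.

Answer: 2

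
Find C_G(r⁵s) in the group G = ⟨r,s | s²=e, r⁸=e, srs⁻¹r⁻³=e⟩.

⟨r⁵s⟩ ⊆ C_G(r⁵s) since powers of r⁵s commute with r⁵s; so |C_G(r⁵s)| ≥ |⟨r⁵s⟩| = 4.
By orbit–stabilizer, |C_G(r⁵s)| = |G| / |conj. class of r⁵s| = 16 / 4 = 4.
The 4 elements commuting with r⁵s are {e, r⁴, rs, r⁵s}.

Answer: {e, r⁴, rs, r⁵s}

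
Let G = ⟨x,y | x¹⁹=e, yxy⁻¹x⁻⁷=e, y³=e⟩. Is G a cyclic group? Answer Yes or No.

Every cyclic group is abelian. But x·y = xy while y·x = x⁷y, so x·y ≠ y·x and G is not abelian. Hence G is not cyclic.

Answer: No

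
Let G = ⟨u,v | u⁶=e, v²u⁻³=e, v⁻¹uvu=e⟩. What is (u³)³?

Compute successive powers of (u³), reducing at each step:
  (u³)²: (u³) · u³ = e
  (u³)³: e · u³ = u³

Answer: u³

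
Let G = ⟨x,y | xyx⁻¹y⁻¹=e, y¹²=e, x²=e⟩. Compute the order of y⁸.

Compute successive powers until reaching e:
  (y⁸)¹ = y⁸, (y⁸)² = y⁴, (y⁸)³ = e.
The smallest positive k with (y⁸)ᵏ = e is 3.

Answer: 3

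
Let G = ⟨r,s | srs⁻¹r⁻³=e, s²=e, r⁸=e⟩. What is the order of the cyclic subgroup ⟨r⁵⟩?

|⟨r⁵⟩| equals the order of r⁵. Compute successive powers until reaching e:
  (r⁵)¹ = r⁵, (r⁵)² = r², (r⁵)³ = r⁷, (r⁵)⁴ = r⁴, (r⁵)⁵ = r, (r⁵)⁶ = r⁶, (r⁵)⁷ = r³, (r⁵)⁸ = e.
The smallest positive k with (r⁵)ᵏ = e is 8, so |⟨r⁵⟩| = 8.

Answer: 8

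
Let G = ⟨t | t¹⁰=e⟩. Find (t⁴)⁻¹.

The order of (t⁴) is 5 (smallest k with (t⁴)ᵏ = e), so (t⁴)⁻¹ = (t⁴)⁴ = t⁶.
Check: (t⁴) · (t⁶) → (t⁴) · t⁶ = e, giving e as required.

Answer: t⁶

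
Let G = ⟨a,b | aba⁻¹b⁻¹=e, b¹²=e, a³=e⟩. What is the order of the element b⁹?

Compute successive powers until reaching e:
  (b⁹)¹ = b⁹, (b⁹)² = b⁶, (b⁹)³ = b³, (b⁹)⁴ = e.
The smallest positive k with (b⁹)ᵏ = e is 4.

Answer: 4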